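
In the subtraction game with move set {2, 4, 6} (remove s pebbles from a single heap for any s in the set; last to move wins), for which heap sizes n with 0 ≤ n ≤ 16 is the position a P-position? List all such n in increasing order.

Compute g(0), g(1), … for moves {2, 4, 6}:
k:     0  1  2  3  4  5  6  7  8  9 10 11 12 13 14 15 16
g(k):  0  0  1  1  2  2  3  3  0  0  1  1  2  2  3  3  0
The P-positions (g = 0) in 0..16 are 0, 1, 8, 9, 16.

0, 1, 8, 9, 16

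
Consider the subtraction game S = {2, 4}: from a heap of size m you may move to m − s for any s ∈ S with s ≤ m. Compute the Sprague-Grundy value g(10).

2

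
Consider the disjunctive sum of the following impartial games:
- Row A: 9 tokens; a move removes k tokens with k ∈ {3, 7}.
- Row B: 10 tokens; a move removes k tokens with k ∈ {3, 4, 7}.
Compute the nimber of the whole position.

Grundy values for row A (subtraction set {3, 7}):
k:     0  1  2  3  4  5  6  7  8  9
g(k):  0  0  0  1  1  1  0  2  2  1
So g(9) = 1.
Build the Grundy sequence for row B with g(k) = mex{g(k−s) : s ∈ {3, 4, 7}, s ≤ k}:
g(0) = mex{} = 0
g(1) = mex{} = 0
g(2) = mex{} = 0
g(3) = mex{0} = 1
g(4) = mex{0} = 1
g(5) = mex{0} = 1
g(6) = mex{0,1} = 2
g(7) = mex{0,1} = 2
g(8) = mex{0,1} = 2
g(9) = mex{0,1,2} = 3
g(10) = mex{1,2} = 0
So g(10) = 0.
The value of a disjunctive sum is the nim-sum of the parts.
Combined value = 1 ⊕ 0 = 1.

1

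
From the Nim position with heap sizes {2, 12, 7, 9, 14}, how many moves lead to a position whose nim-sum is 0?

Nim-sum: 2 ⊕ 12 ⊕ 7 ⊕ 9 ⊕ 14 = 14.
The overall nim-sum is X = 14. A heap of size p has a winning move iff p XOR X < p (reduce it to p XOR X).
  2: 2 XOR 14 = 12 ≥ 2 — no move.
  12: 12 XOR 14 = 2 < 12 — winning move (to 2).
  7: 7 XOR 14 = 9 ≥ 7 — no move.
  9: 9 XOR 14 = 7 < 9 — winning move (to 7).
  14: 14 XOR 14 = 0 < 14 — winning move (to 0).
That gives 3 winning moves.

3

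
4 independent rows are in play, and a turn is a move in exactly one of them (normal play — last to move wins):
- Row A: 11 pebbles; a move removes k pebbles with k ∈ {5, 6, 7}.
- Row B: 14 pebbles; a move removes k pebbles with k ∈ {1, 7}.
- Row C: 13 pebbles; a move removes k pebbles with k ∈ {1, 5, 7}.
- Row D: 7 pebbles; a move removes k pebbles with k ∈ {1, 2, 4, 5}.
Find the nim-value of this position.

2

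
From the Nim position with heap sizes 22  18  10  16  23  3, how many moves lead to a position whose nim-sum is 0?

1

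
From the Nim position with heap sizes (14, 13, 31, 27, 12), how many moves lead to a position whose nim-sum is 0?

Nim-sum: 14 XOR 13 XOR 31 XOR 27 XOR 12 = 11.
The overall nim-sum is X = 11. A heap of size p has a winning move iff p XOR X < p (reduce it to p XOR X).
  14: 14 XOR 11 = 5 < 14 — winning move (to 5).
  13: 13 XOR 11 = 6 < 13 — winning move (to 6).
  31: 31 XOR 11 = 20 < 31 — winning move (to 20).
  27: 27 XOR 11 = 16 < 27 — winning move (to 16).
  12: 12 XOR 11 = 7 < 12 — winning move (to 7).
That gives 5 winning moves.

5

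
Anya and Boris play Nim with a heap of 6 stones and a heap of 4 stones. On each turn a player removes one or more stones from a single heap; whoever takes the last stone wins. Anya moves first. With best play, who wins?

Write each in binary and XOR column by column:
  110  (6)
  100  (4)
  ---
  010  (2)
The nim-sum is 2 ≠ 0, so this is an N-position: the player to move can win; Anya has a winning move.

Anya wins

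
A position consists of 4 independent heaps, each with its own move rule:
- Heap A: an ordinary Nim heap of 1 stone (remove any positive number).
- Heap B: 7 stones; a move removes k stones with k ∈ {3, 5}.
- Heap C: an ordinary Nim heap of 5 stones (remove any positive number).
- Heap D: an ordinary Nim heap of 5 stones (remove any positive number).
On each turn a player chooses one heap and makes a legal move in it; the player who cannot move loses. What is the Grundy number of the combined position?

3

Heap A is a plain Nim heap of size 1, so its Grundy value is 1.
Build the Grundy sequence for heap B with g(k) = mex{g(k−s) : s ∈ {3, 5}, s ≤ k}:
k:     0  1  2  3  4  5  6  7
g(k):  0  0  0  1  1  1  2  2
So g(7) = 2.
Heap C is a plain Nim heap of size 5, so its Grundy value is 5.
Heap D is a plain Nim heap of size 5, so its Grundy value is 5.
The value of a disjunctive sum is the nim-sum of the parts.
Combined value = 1 ⊕ 2 ⊕ 5 ⊕ 5 = 3.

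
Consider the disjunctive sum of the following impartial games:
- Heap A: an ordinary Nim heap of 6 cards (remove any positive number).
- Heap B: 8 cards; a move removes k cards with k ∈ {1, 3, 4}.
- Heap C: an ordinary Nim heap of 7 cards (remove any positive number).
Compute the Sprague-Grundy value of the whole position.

0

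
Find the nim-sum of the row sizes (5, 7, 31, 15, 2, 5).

21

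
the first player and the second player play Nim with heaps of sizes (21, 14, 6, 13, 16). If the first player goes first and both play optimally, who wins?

the second player wins

Compute the nim-sum pairwise:
21 XOR 14 = 27
27 XOR 6 = 29
29 XOR 13 = 16
16 XOR 16 = 0
The nim-sum is 0, so this is a P-position: the player to move is in a losing position under optimal play; the first player is about to move from it and so loses — the second player wins.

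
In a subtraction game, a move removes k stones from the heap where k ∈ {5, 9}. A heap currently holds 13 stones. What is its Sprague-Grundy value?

Grundy values for subtraction set {5, 9}:
k:     0  1  2  3  4  5  6  7  8  9 10 11 12 13
g(k):  0  0  0  0  0  1  1  1  1  1  2  2  2  2
So g(13) = 2.

2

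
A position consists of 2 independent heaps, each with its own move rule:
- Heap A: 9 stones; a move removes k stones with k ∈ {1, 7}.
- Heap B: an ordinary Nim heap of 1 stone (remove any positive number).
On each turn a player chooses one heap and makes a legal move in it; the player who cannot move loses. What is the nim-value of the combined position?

0

For heap A, compute g(0), g(1), … with moves {1, 7}:
g(0) = mex{} = 0
g(1) = mex{0} = 1
g(2) = mex{1} = 0
g(3) = mex{0} = 1
g(4) = mex{1} = 0
g(5) = mex{0} = 1
g(6) = mex{1} = 0
g(7) = mex{0} = 1
g(8) = mex{1} = 0
g(9) = mex{0} = 1
So g(9) = 1.
Heap B is a plain Nim heap of size 1, so its Grundy value is 1.
By the Sprague-Grundy theorem, the Grundy value of a sum of independent games is the XOR of the component values.
Combined value = 1 XOR 1 = 0.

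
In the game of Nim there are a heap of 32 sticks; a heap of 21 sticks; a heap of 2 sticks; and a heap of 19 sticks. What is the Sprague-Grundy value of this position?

36

Write each in binary and XOR column by column:
  100000  (32)
  010101  (21)
  000010  (2)
  010011  (19)
  ------
  100100  (36)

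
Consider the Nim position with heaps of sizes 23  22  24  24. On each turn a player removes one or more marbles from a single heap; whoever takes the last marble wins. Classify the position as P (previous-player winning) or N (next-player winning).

N-position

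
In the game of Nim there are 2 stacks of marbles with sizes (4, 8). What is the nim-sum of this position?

Nim-sum: 4 ⊕ 8 = 12.

12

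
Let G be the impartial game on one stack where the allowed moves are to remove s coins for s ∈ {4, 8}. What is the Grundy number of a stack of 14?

0

Grundy values for subtraction set {4, 8}:
k:     0  1  2  3  4  5  6  7  8  9 10 11 12 13 14
g(k):  0  0  0  0  1  1  1  1  2  2  2  2  0  0  0
So g(14) = 0.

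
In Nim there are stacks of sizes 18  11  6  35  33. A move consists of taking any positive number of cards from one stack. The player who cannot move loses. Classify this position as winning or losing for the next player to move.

Compute the nim-sum pairwise:
18 ^ 11 = 25
25 ^ 6 = 31
31 ^ 35 = 60
60 ^ 33 = 29
The nim-sum is 29 ≠ 0, so this is an N-position: the player to move can win.

Winning position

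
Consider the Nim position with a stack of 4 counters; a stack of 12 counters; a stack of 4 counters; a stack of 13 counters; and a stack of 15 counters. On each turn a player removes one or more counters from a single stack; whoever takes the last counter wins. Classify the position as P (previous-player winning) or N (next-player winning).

Write each in binary and XOR column by column:
  0100  (4)
  1100  (12)
  0100  (4)
  1101  (13)
  1111  (15)
  ----
  1110  (14)
The nim-sum is 14 ≠ 0, so this is an N-position: the player to move can win.

N-position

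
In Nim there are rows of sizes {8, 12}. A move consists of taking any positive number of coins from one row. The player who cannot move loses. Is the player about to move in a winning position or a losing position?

Winning position

Nim-sum: 8 ⊕ 12 = 4.
The nim-sum is 4 ≠ 0, so this is an N-position: the player to move can win.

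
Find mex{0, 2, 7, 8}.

1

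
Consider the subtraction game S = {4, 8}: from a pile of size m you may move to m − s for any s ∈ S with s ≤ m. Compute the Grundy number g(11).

2

Compute g(0), g(1), … for moves {4, 8}:
g(0) = mex{} = 0
g(1) = mex{} = 0
g(2) = mex{} = 0
g(3) = mex{} = 0
g(4) = mex{0} = 1
g(5) = mex{0} = 1
g(6) = mex{0} = 1
g(7) = mex{0} = 1
g(8) = mex{0,1} = 2
g(9) = mex{0,1} = 2
g(10) = mex{0,1} = 2
g(11) = mex{0,1} = 2
So g(11) = 2.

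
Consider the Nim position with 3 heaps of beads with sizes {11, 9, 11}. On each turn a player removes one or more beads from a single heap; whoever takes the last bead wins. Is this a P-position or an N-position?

Compute the nim-sum pairwise:
11 XOR 9 = 2
2 XOR 11 = 9
The nim-sum is 9 ≠ 0, so this is an N-position: the player to move can win.

N-position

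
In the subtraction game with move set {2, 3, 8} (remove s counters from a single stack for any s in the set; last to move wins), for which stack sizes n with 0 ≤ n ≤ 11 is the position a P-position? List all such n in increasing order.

0, 1, 5, 6, 10, 11

Build the Grundy sequence with g(k) = mex{g(k−s) : s ∈ {2, 3, 8}, s ≤ k}:
k:     0  1  2  3  4  5  6  7  8  9 10 11
g(k):  0  0  1  1  2  0  0  1  1  2  0  0
The P-positions (g = 0) in 0..11 are 0, 1, 5, 6, 10, 11.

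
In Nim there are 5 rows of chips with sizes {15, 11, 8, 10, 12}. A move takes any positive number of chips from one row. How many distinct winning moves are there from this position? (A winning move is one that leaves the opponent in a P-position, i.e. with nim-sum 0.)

Write each in binary and XOR column by column:
  1111  (15)
  1011  (11)
  1000  (8)
  1010  (10)
  1100  (12)
  ----
  1010  (10)
The overall nim-sum is X = 10. A row of size p has a winning move iff p XOR X < p (reduce it to p XOR X).
  15: 15 XOR 10 = 5 < 15 — winning move (to 5).
  11: 11 XOR 10 = 1 < 11 — winning move (to 1).
  8: 8 XOR 10 = 2 < 8 — winning move (to 2).
  10: 10 XOR 10 = 0 < 10 — winning move (to 0).
  12: 12 XOR 10 = 6 < 12 — winning move (to 6).
That gives 5 winning moves.

5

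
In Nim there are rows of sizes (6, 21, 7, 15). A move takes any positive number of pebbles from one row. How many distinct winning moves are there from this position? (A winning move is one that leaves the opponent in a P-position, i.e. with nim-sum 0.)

Compute the nim-sum pairwise:
6 ^ 21 = 19
19 ^ 7 = 20
20 ^ 15 = 27
The overall nim-sum is X = 27. A row of size p has a winning move iff p XOR X < p (reduce it to p XOR X).
  6: 6 XOR 27 = 29 ≥ 6 — no move.
  21: 21 XOR 27 = 14 < 21 — winning move (to 14).
  7: 7 XOR 27 = 28 ≥ 7 — no move.
  15: 15 XOR 27 = 20 ≥ 15 — no move.
That gives 1 winning move.

1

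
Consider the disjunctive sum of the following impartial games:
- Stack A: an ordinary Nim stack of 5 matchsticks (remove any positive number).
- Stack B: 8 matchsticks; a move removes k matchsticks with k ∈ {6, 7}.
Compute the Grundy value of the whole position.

4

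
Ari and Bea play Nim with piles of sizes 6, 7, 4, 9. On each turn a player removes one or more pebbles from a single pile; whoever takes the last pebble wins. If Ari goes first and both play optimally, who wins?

Ari wins

In binary:
  0110  (6)
  0111  (7)
  0100  (4)
  1001  (9)
  ----
  1100  (12)
The nim-sum is 12 ≠ 0, so this is an N-position: the player to move can win; Ari has a winning move.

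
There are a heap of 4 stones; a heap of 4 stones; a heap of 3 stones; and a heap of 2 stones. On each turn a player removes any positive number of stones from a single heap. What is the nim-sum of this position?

Compute the nim-sum pairwise:
4 XOR 4 = 0
0 XOR 3 = 3
3 XOR 2 = 1

1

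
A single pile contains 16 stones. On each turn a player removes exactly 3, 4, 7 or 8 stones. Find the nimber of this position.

Grundy values for subtraction set {3, 4, 7, 8}:
k:     0  1  2  3  4  5  6  7  8  9 10 11 12 13 14 15 16
g(k):  0  0  0  1  1  1  2  2  2  3  3  0  0  0  1  1  1
So g(16) = 1.

1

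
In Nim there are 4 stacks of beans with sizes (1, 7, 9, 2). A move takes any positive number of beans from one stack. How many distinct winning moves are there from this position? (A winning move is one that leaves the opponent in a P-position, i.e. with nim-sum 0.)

Compute the nim-sum pairwise:
1 XOR 7 = 6
6 XOR 9 = 15
15 XOR 2 = 13
The overall nim-sum is X = 13. A stack of size p has a winning move iff p XOR X < p (reduce it to p XOR X).
  1: 1 XOR 13 = 12 ≥ 1 — no move.
  7: 7 XOR 13 = 10 ≥ 7 — no move.
  9: 9 XOR 13 = 4 < 9 — winning move (to 4).
  2: 2 XOR 13 = 15 ≥ 2 — no move.
That gives 1 winning move.

1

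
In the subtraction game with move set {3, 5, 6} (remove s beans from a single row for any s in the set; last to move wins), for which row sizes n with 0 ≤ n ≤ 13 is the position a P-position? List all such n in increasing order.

Grundy values for subtraction set {3, 5, 6}:
k:     0  1  2  3  4  5  6  7  8  9 10 11 12 13
g(k):  0  0  0  1  1  1  2  2  2  0  0  0  1  1
The P-positions (g = 0) in 0..13 are 0, 1, 2, 9, 10, 11.

0, 1, 2, 9, 10, 11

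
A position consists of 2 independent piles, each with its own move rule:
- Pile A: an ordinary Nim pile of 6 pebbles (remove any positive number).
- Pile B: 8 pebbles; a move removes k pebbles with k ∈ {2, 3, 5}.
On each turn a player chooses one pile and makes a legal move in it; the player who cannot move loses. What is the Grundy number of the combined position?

6

Pile A is a plain Nim pile of size 6, so its Grundy value is 6.
Build the Grundy sequence for pile B with g(k) = mex{g(k−s) : s ∈ {2, 3, 5}, s ≤ k}:
g(0) = mex{} = 0
g(1) = mex{} = 0
g(2) = mex{0} = 1
g(3) = mex{0} = 1
g(4) = mex{0,1} = 2
g(5) = mex{0,1} = 2
g(6) = mex{0,1,2} = 3
g(7) = mex{1,2} = 0
g(8) = mex{1,2,3} = 0
So g(8) = 0.
The value of a disjunctive sum is the nim-sum of the parts.
Combined value = 6 ⊕ 0 = 6.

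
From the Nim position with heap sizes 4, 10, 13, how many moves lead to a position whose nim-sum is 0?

1

Nim-sum: 4 XOR 10 XOR 13 = 3.
The overall nim-sum is X = 3. A heap of size p has a winning move iff p XOR X < p (reduce it to p XOR X).
  4: 4 XOR 3 = 7 ≥ 4 — no move.
  10: 10 XOR 3 = 9 < 10 — winning move (to 9).
  13: 13 XOR 3 = 14 ≥ 13 — no move.
That gives 1 winning move.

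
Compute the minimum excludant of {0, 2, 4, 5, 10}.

0 is in the set but 1 is not, so the mex is 1.

1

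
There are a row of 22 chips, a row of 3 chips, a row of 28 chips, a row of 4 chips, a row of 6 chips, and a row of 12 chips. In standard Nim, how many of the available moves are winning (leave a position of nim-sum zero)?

5

Nim-sum: 22 ⊕ 3 ⊕ 28 ⊕ 4 ⊕ 6 ⊕ 12 = 7.
The overall nim-sum is X = 7. A row of size p has a winning move iff p XOR X < p (reduce it to p XOR X).
  22: 22 XOR 7 = 17 < 22 — winning move (to 17).
  3: 3 XOR 7 = 4 ≥ 3 — no move.
  28: 28 XOR 7 = 27 < 28 — winning move (to 27).
  4: 4 XOR 7 = 3 < 4 — winning move (to 3).
  6: 6 XOR 7 = 1 < 6 — winning move (to 1).
  12: 12 XOR 7 = 11 < 12 — winning move (to 11).
That gives 5 winning moves.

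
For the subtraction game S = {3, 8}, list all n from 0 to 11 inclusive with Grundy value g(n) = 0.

0, 1, 2, 6, 7, 11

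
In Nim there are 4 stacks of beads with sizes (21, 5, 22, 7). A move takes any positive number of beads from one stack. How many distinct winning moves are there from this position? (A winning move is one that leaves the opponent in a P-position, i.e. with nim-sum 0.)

In binary:
  10101  (21)
  00101  (5)
  10110  (22)
  00111  (7)
  -----
  00001  (1)
The overall nim-sum is X = 1. A stack of size p has a winning move iff p XOR X < p (reduce it to p XOR X).
  21: 21 XOR 1 = 20 < 21 — winning move (to 20).
  5: 5 XOR 1 = 4 < 5 — winning move (to 4).
  22: 22 XOR 1 = 23 ≥ 22 — no move.
  7: 7 XOR 1 = 6 < 7 — winning move (to 6).
That gives 3 winning moves.

3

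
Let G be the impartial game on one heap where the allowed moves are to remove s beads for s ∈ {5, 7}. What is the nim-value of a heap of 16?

0

Compute g(0), g(1), … for moves {5, 7}:
k:     0  1  2  3  4  5  6  7  8  9 10 11 12 13 14 15 16
g(k):  0  0  0  0  0  1  1  1  1  1  2  2  0  0  0  0  0
So g(16) = 0.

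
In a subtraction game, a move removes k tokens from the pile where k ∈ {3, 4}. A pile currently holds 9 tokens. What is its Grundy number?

0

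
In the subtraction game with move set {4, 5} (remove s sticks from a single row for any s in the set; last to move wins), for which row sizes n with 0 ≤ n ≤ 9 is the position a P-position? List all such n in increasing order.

0, 1, 2, 3, 9

Compute g(0), g(1), … for moves {4, 5}:
g(0) = mex{} = 0
g(1) = mex{} = 0
g(2) = mex{} = 0
g(3) = mex{} = 0
g(4) = mex{0} = 1
g(5) = mex{0} = 1
g(6) = mex{0} = 1
g(7) = mex{0} = 1
g(8) = mex{0,1} = 2
g(9) = mex{1} = 0
The P-positions (g = 0) in 0..9 are 0, 1, 2, 3, 9.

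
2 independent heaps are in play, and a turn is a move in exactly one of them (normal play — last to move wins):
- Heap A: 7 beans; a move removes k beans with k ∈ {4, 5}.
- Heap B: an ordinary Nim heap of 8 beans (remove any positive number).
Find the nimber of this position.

9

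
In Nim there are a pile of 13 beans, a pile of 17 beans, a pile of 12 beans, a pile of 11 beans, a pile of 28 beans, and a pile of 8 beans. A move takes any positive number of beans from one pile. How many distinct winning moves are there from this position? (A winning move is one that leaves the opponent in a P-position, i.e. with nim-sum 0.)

Nim-sum: 13 ^ 17 ^ 12 ^ 11 ^ 28 ^ 8 = 15.
The overall nim-sum is X = 15. A pile of size p has a winning move iff p XOR X < p (reduce it to p XOR X).
  13: 13 XOR 15 = 2 < 13 — winning move (to 2).
  17: 17 XOR 15 = 30 ≥ 17 — no move.
  12: 12 XOR 15 = 3 < 12 — winning move (to 3).
  11: 11 XOR 15 = 4 < 11 — winning move (to 4).
  28: 28 XOR 15 = 19 < 28 — winning move (to 19).
  8: 8 XOR 15 = 7 < 8 — winning move (to 7).
That gives 5 winning moves.

5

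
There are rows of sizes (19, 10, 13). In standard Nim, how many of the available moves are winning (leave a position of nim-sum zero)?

1

Nim-sum: 19 XOR 10 XOR 13 = 20.
The overall nim-sum is X = 20. A row of size p has a winning move iff p XOR X < p (reduce it to p XOR X).
  19: 19 XOR 20 = 7 < 19 — winning move (to 7).
  10: 10 XOR 20 = 30 ≥ 10 — no move.
  13: 13 XOR 20 = 25 ≥ 13 — no move.
That gives 1 winning move.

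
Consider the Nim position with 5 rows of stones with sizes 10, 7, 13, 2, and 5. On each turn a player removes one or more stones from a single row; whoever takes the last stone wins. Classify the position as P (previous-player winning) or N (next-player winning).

Compute the nim-sum pairwise:
10 ⊕ 7 = 13
13 ⊕ 13 = 0
0 ⊕ 2 = 2
2 ⊕ 5 = 7
The nim-sum is 7 ≠ 0, so this is an N-position: the player to move can win.

N-position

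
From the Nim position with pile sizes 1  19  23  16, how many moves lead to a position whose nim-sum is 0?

3

Compute the nim-sum pairwise:
1 ^ 19 = 18
18 ^ 23 = 5
5 ^ 16 = 21
The overall nim-sum is X = 21. A pile of size p has a winning move iff p XOR X < p (reduce it to p XOR X).
  1: 1 XOR 21 = 20 ≥ 1 — no move.
  19: 19 XOR 21 = 6 < 19 — winning move (to 6).
  23: 23 XOR 21 = 2 < 23 — winning move (to 2).
  16: 16 XOR 21 = 5 < 16 — winning move (to 5).
That gives 3 winning moves.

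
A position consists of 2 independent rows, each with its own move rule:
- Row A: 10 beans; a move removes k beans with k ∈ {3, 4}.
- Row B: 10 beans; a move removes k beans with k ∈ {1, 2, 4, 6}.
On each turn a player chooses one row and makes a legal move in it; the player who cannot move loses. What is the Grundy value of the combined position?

3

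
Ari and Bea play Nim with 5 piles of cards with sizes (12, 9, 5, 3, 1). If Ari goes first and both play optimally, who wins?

Compute the nim-sum pairwise:
12 ⊕ 9 = 5
5 ⊕ 5 = 0
0 ⊕ 3 = 3
3 ⊕ 1 = 2
The nim-sum is 2 ≠ 0, so this is an N-position: the player to move can win; Ari has a winning move.

Ari wins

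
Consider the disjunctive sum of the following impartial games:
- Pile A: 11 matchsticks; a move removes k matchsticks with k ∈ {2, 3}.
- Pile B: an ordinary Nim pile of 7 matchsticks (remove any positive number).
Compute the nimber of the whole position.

7

Build the Grundy sequence for pile A with g(k) = mex{g(k−s) : s ∈ {2, 3}, s ≤ k}:
k:     0  1  2  3  4  5  6  7  8  9 10 11
g(k):  0  0  1  1  2  0  0  1  1  2  0  0
So g(11) = 0.
Pile B is a plain Nim pile of size 7, so its Grundy value is 7.
By the Sprague-Grundy theorem, the Grundy value of a sum of independent games is the XOR of the component values.
Combined value = 0 XOR 7 = 7.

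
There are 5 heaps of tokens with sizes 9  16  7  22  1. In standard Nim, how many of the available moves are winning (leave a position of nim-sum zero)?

1

Compute the nim-sum pairwise:
9 ⊕ 16 = 25
25 ⊕ 7 = 30
30 ⊕ 22 = 8
8 ⊕ 1 = 9
The overall nim-sum is X = 9. A heap of size p has a winning move iff p XOR X < p (reduce it to p XOR X).
  9: 9 XOR 9 = 0 < 9 — winning move (to 0).
  16: 16 XOR 9 = 25 ≥ 16 — no move.
  7: 7 XOR 9 = 14 ≥ 7 — no move.
  22: 22 XOR 9 = 31 ≥ 22 — no move.
  1: 1 XOR 9 = 8 ≥ 1 — no move.
That gives 1 winning move.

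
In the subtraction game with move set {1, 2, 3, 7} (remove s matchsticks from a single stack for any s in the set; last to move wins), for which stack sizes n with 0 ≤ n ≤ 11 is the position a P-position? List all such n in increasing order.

0, 4, 8

Compute g(0), g(1), … for moves {1, 2, 3, 7}:
k:     0  1  2  3  4  5  6  7  8  9 10 11
g(k):  0  1  2  3  0  1  2  3  0  1  2  3
The P-positions (g = 0) in 0..11 are 0, 4, 8.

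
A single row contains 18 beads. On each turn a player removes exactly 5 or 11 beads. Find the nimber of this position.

Build the Grundy sequence with g(k) = mex{g(k−s) : s ∈ {5, 11}, s ≤ k}:
k:     0  1  2  3  4  5  6  7  8  9 10 11 12 13 14 15 16 17 18
g(k):  0  0  0  0  0  1  1  1  1  1  0  2  2  2  2  1  0  0  0
So g(18) = 0.

0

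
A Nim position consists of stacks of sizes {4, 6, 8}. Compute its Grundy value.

10

Nim-sum: 4 XOR 6 XOR 8 = 10.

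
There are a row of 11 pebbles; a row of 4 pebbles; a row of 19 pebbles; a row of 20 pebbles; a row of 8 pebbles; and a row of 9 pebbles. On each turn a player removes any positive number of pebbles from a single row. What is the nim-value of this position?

9

Nim-sum: 11 ⊕ 4 ⊕ 19 ⊕ 20 ⊕ 8 ⊕ 9 = 9.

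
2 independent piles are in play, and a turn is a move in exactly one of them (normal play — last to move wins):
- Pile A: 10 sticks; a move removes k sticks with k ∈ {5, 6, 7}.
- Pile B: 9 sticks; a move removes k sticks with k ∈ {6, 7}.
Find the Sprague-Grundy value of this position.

For pile A, compute g(0), g(1), … with moves {5, 6, 7}:
g(0) = mex{} = 0
g(1) = mex{} = 0
g(2) = mex{} = 0
g(3) = mex{} = 0
g(4) = mex{} = 0
g(5) = mex{0} = 1
g(6) = mex{0} = 1
g(7) = mex{0} = 1
g(8) = mex{0} = 1
g(9) = mex{0} = 1
g(10) = mex{0,1} = 2
So g(10) = 2.
For pile B, compute g(0), g(1), … with moves {6, 7}:
g(0) = mex{} = 0
g(1) = mex{} = 0
g(2) = mex{} = 0
g(3) = mex{} = 0
g(4) = mex{} = 0
g(5) = mex{} = 0
g(6) = mex{0} = 1
g(7) = mex{0} = 1
g(8) = mex{0} = 1
g(9) = mex{0} = 1
So g(9) = 1.
By the Sprague-Grundy theorem, the Grundy value of a sum of independent games is the XOR of the component values.
Combined value = 2 XOR 1 = 3.

3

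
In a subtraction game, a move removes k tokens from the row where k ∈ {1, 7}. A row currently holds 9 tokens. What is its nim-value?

1

Build the Grundy sequence with g(k) = mex{g(k−s) : s ∈ {1, 7}, s ≤ k}:
g(0) = mex{} = 0
g(1) = mex{0} = 1
g(2) = mex{1} = 0
g(3) = mex{0} = 1
g(4) = mex{1} = 0
g(5) = mex{0} = 1
g(6) = mex{1} = 0
g(7) = mex{0} = 1
g(8) = mex{1} = 0
g(9) = mex{0} = 1
So g(9) = 1.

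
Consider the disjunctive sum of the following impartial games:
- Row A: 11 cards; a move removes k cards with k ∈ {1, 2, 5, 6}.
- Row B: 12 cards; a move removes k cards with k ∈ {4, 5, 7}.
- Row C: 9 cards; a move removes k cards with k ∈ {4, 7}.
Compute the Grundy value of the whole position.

3

For row A, compute g(0), g(1), … with moves {1, 2, 5, 6}:
k:     0  1  2  3  4  5  6  7  8  9 10 11
g(k):  0  1  2  0  1  2  3  0  1  2  0  1
So g(11) = 1.
Build the Grundy sequence for row B with g(k) = mex{g(k−s) : s ∈ {4, 5, 7}, s ≤ k}:
k:     0  1  2  3  4  5  6  7  8  9 10 11 12
g(k):  0  0  0  0  1  1  1  1  2  2  2  0  0
So g(12) = 0.
Grundy values for row C (subtraction set {4, 7}):
g(0) = mex{} = 0
g(1) = mex{} = 0
g(2) = mex{} = 0
g(3) = mex{} = 0
g(4) = mex{0} = 1
g(5) = mex{0} = 1
g(6) = mex{0} = 1
g(7) = mex{0} = 1
g(8) = mex{0,1} = 2
g(9) = mex{0,1} = 2
So g(9) = 2.
The value of a disjunctive sum is the nim-sum of the parts.
Combined value = 1 XOR 0 XOR 2 = 3.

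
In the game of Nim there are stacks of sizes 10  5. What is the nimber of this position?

15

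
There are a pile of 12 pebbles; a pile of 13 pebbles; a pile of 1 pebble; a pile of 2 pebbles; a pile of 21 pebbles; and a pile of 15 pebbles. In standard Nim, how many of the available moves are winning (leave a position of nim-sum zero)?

Bitwise XOR of the heap sizes:
  01100  (12)
  01101  (13)
  00001  (1)
  00010  (2)
  10101  (21)
  01111  (15)
  -----
  11000  (24)
The overall nim-sum is X = 24. A pile of size p has a winning move iff p XOR X < p (reduce it to p XOR X).
  12: 12 XOR 24 = 20 ≥ 12 — no move.
  13: 13 XOR 24 = 21 ≥ 13 — no move.
  1: 1 XOR 24 = 25 ≥ 1 — no move.
  2: 2 XOR 24 = 26 ≥ 2 — no move.
  21: 21 XOR 24 = 13 < 21 — winning move (to 13).
  15: 15 XOR 24 = 23 ≥ 15 — no move.
That gives 1 winning move.

1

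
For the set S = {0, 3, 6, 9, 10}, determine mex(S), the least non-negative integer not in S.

1

0 is in the set but 1 is not, so the mex is 1.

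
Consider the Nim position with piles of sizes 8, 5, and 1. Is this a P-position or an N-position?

N-position

Nim-sum: 8 ^ 5 ^ 1 = 12.
The nim-sum is 12 ≠ 0, so this is an N-position: the player to move can win.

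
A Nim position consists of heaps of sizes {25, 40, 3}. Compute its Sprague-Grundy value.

Compute the nim-sum pairwise:
25 ⊕ 40 = 49
49 ⊕ 3 = 50

50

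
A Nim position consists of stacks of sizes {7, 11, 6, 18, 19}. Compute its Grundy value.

Nim-sum: 7 ^ 11 ^ 6 ^ 18 ^ 19 = 11.

11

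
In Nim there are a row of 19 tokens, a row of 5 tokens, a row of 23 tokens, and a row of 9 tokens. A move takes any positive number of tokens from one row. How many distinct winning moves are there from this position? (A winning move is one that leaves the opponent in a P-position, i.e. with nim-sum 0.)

Nim-sum: 19 ⊕ 5 ⊕ 23 ⊕ 9 = 8.
The overall nim-sum is X = 8. A row of size p has a winning move iff p XOR X < p (reduce it to p XOR X).
  19: 19 XOR 8 = 27 ≥ 19 — no move.
  5: 5 XOR 8 = 13 ≥ 5 — no move.
  23: 23 XOR 8 = 31 ≥ 23 — no move.
  9: 9 XOR 8 = 1 < 9 — winning move (to 1).
That gives 1 winning move.

1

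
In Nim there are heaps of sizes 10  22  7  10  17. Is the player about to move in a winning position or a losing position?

Losing position

Bitwise XOR of the heap sizes:
  01010  (10)
  10110  (22)
  00111  (7)
  01010  (10)
  10001  (17)
  -----
  00000  (0)
The nim-sum is 0, so this is a P-position: the player to move is in a losing position under optimal play.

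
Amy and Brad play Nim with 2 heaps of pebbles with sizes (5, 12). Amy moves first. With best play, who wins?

Amy wins

Compute the nim-sum pairwise:
5 ^ 12 = 9
The nim-sum is 9 ≠ 0, so this is an N-position: the player to move can win; Amy has a winning move.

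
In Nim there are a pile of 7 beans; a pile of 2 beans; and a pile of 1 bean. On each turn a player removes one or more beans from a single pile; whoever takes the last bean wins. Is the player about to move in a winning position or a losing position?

Winning position

Bitwise XOR of the heap sizes:
  111  (7)
  010  (2)
  001  (1)
  ---
  100  (4)
The nim-sum is 4 ≠ 0, so this is an N-position: the player to move can win.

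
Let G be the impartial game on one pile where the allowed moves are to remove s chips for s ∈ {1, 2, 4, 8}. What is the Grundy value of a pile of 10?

1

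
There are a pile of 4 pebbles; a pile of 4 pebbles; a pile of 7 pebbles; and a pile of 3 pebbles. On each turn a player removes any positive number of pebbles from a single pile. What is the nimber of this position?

Nim-sum: 4 ⊕ 4 ⊕ 7 ⊕ 3 = 4.

4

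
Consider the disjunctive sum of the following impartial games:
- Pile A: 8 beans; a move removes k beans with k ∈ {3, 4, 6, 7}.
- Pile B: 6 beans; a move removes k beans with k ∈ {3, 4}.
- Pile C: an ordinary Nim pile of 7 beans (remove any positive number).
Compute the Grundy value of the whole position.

7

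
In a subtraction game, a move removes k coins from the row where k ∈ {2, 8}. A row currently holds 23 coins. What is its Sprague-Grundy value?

Compute g(0), g(1), … for moves {2, 8}:
k:     0  1  2  3  4  5  6  7  8  9 10 11 12 13 14 15 16 17 18 19 20 21 22 23
g(k):  0  0  1  1  0  0  1  1  2  2  0  0  1  1  0  0  1  1  2  2  0  0  1  1
So g(23) = 1.

1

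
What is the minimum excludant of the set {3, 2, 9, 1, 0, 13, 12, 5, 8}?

The values 0, 1, 2, 3 are all present; 4 is the first non-negative integer missing from the set.

4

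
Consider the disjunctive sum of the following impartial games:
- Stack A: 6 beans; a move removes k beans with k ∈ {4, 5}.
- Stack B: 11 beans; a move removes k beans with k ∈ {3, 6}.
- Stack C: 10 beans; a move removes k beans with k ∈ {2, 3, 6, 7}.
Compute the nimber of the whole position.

1

Grundy values for stack A (subtraction set {4, 5}):
g(0) = mex{} = 0
g(1) = mex{} = 0
g(2) = mex{} = 0
g(3) = mex{} = 0
g(4) = mex{0} = 1
g(5) = mex{0} = 1
g(6) = mex{0} = 1
So g(6) = 1.
For stack B, compute g(0), g(1), … with moves {3, 6}:
k:     0  1  2  3  4  5  6  7  8  9 10 11
g(k):  0  0  0  1  1  1  2  2  2  0  0  0
So g(11) = 0.
Build the Grundy sequence for stack C with g(k) = mex{g(k−s) : s ∈ {2, 3, 6, 7}, s ≤ k}:
g(0) = mex{} = 0
g(1) = mex{} = 0
g(2) = mex{0} = 1
g(3) = mex{0} = 1
g(4) = mex{0,1} = 2
g(5) = mex{1} = 0
g(6) = mex{0,1,2} = 3
g(7) = mex{0,2} = 1
g(8) = mex{0,1,3} = 2
g(9) = mex{1,3} = 0
g(10) = mex{1,2} = 0
So g(10) = 0.
By the Sprague-Grundy theorem, the Grundy value of a sum of independent games is the XOR of the component values.
Combined value = 1 ⊕ 0 ⊕ 0 = 1.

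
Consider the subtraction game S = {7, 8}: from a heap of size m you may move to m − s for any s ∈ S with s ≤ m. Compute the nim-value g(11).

1

Grundy values for subtraction set {7, 8}:
g(0) = mex{} = 0
g(1) = mex{} = 0
g(2) = mex{} = 0
g(3) = mex{} = 0
g(4) = mex{} = 0
g(5) = mex{} = 0
g(6) = mex{} = 0
g(7) = mex{0} = 1
g(8) = mex{0} = 1
g(9) = mex{0} = 1
g(10) = mex{0} = 1
g(11) = mex{0} = 1
So g(11) = 1.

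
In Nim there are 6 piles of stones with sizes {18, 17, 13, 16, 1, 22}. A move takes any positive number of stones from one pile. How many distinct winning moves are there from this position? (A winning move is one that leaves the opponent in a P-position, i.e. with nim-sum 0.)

Write each in binary and XOR column by column:
  10010  (18)
  10001  (17)
  01101  (13)
  10000  (16)
  00001  (1)
  10110  (22)
  -----
  01001  (9)
The overall nim-sum is X = 9. A pile of size p has a winning move iff p XOR X < p (reduce it to p XOR X).
  18: 18 XOR 9 = 27 ≥ 18 — no move.
  17: 17 XOR 9 = 24 ≥ 17 — no move.
  13: 13 XOR 9 = 4 < 13 — winning move (to 4).
  16: 16 XOR 9 = 25 ≥ 16 — no move.
  1: 1 XOR 9 = 8 ≥ 1 — no move.
  22: 22 XOR 9 = 31 ≥ 22 — no move.
That gives 1 winning move.

1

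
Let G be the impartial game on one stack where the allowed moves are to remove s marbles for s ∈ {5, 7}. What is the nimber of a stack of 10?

2

Compute g(0), g(1), … for moves {5, 7}:
g(0) = mex{} = 0
g(1) = mex{} = 0
g(2) = mex{} = 0
g(3) = mex{} = 0
g(4) = mex{} = 0
g(5) = mex{0} = 1
g(6) = mex{0} = 1
g(7) = mex{0} = 1
g(8) = mex{0} = 1
g(9) = mex{0} = 1
g(10) = mex{0,1} = 2
So g(10) = 2.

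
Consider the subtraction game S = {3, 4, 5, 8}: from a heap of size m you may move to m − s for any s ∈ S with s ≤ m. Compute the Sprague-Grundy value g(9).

Build the Grundy sequence with g(k) = mex{g(k−s) : s ∈ {3, 4, 5, 8}, s ≤ k}:
k:     0  1  2  3  4  5  6  7  8  9
g(k):  0  0  0  1  1  1  2  2  2  3
So g(9) = 3.

3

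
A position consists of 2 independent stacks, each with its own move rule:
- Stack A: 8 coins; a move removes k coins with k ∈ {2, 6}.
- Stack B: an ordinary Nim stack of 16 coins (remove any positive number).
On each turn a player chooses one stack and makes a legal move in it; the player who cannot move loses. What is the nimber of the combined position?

16

Grundy values for stack A (subtraction set {2, 6}):
k:     0  1  2  3  4  5  6  7  8
g(k):  0  0  1  1  0  0  1  1  0
So g(8) = 0.
Stack B is a plain Nim stack of size 16, so its Grundy value is 16.
By the Sprague-Grundy theorem, the Grundy value of a sum of independent games is the XOR of the component values.
Combined value = 0 ⊕ 16 = 16.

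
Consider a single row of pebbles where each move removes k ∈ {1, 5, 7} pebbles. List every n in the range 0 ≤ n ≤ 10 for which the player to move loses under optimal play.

0, 2, 4, 6, 8, 10

Compute g(0), g(1), … for moves {1, 5, 7}:
k:     0  1  2  3  4  5  6  7  8  9 10
g(k):  0  1  0  1  0  1  0  1  0  1  0
The P-positions (g = 0) in 0..10 are 0, 2, 4, 6, 8, 10.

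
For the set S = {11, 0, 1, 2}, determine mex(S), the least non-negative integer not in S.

3

The values 0, 1, 2 are all present; 3 is the first non-negative integer missing from the set.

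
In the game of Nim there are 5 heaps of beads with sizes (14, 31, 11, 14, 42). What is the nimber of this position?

Bitwise XOR of the heap sizes:
  001110  (14)
  011111  (31)
  001011  (11)
  001110  (14)
  101010  (42)
  ------
  111110  (62)

62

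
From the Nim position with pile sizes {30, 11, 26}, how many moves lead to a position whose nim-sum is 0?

Write each in binary and XOR column by column:
  11110  (30)
  01011  (11)
  11010  (26)
  -----
  01111  (15)
The overall nim-sum is X = 15. A pile of size p has a winning move iff p XOR X < p (reduce it to p XOR X).
  30: 30 XOR 15 = 17 < 30 — winning move (to 17).
  11: 11 XOR 15 = 4 < 11 — winning move (to 4).
  26: 26 XOR 15 = 21 < 26 — winning move (to 21).
That gives 3 winning moves.

3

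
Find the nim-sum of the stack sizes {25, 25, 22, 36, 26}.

40

Bitwise XOR of the heap sizes:
  011001  (25)
  011001  (25)
  010110  (22)
  100100  (36)
  011010  (26)
  ------
  101000  (40)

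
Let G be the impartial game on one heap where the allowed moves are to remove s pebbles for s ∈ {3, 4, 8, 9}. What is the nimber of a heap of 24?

0

Grundy values for subtraction set {3, 4, 8, 9}:
k:     0  1  2  3  4  5  6  7  8  9 10 11 12 13 14 15 16 17 18 19 20 21 22 23 24
g(k):  0  0  0  1  1  1  2  0  2  3  1  3  0  0  0  1  1  1  2  0  2  3  1  3  0
So g(24) = 0.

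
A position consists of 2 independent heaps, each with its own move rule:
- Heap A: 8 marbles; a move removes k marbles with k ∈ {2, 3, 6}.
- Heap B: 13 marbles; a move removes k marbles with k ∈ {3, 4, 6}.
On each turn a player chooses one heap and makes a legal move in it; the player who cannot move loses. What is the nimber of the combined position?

Build the Grundy sequence for heap A with g(k) = mex{g(k−s) : s ∈ {2, 3, 6}, s ≤ k}:
g(0) = mex{} = 0
g(1) = mex{} = 0
g(2) = mex{0} = 1
g(3) = mex{0} = 1
g(4) = mex{0,1} = 2
g(5) = mex{1} = 0
g(6) = mex{0,1,2} = 3
g(7) = mex{0,2} = 1
g(8) = mex{0,1,3} = 2
So g(8) = 2.
For heap B, compute g(0), g(1), … with moves {3, 4, 6}:
g(0) = mex{} = 0
g(1) = mex{} = 0
g(2) = mex{} = 0
g(3) = mex{0} = 1
g(4) = mex{0} = 1
g(5) = mex{0} = 1
g(6) = mex{0,1} = 2
g(7) = mex{0,1} = 2
g(8) = mex{0,1} = 2
g(9) = mex{1,2} = 0
g(10) = mex{1,2} = 0
g(11) = mex{1,2} = 0
g(12) = mex{0,2} = 1
g(13) = mex{0,2} = 1
So g(13) = 1.
The value of a disjunctive sum is the nim-sum of the parts.
Combined value = 2 XOR 1 = 3.

3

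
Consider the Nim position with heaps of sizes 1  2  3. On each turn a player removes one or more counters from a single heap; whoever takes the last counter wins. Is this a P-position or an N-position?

P-position

Nim-sum: 1 ⊕ 2 ⊕ 3 = 0.
The nim-sum is 0, so this is a P-position: the player to move is in a losing position under optimal play.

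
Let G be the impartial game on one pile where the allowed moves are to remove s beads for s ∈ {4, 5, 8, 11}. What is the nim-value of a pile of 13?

Compute g(0), g(1), … for moves {4, 5, 8, 11}:
k:     0  1  2  3  4  5  6  7  8  9 10 11 12 13
g(k):  0  0  0  0  1  1  1  1  2  2  2  2  3  3
So g(13) = 3.

3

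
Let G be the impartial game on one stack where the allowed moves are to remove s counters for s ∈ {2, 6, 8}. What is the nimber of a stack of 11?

3

Build the Grundy sequence with g(k) = mex{g(k−s) : s ∈ {2, 6, 8}, s ≤ k}:
g(0) = mex{} = 0
g(1) = mex{} = 0
g(2) = mex{0} = 1
g(3) = mex{0} = 1
g(4) = mex{1} = 0
g(5) = mex{1} = 0
g(6) = mex{0} = 1
g(7) = mex{0} = 1
g(8) = mex{0,1} = 2
g(9) = mex{0,1} = 2
g(10) = mex{0,1,2} = 3
g(11) = mex{0,1,2} = 3
So g(11) = 3.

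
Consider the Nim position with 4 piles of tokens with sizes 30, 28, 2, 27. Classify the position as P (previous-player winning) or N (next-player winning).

Write each in binary and XOR column by column:
  11110  (30)
  11100  (28)
  00010  (2)
  11011  (27)
  -----
  11011  (27)
The nim-sum is 27 ≠ 0, so this is an N-position: the player to move can win.

N-position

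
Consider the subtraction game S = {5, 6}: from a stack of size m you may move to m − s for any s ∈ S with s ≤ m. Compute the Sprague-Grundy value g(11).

Grundy values for subtraction set {5, 6}:
k:     0  1  2  3  4  5  6  7  8  9 10 11
g(k):  0  0  0  0  0  1  1  1  1  1  2  0
So g(11) = 0.

0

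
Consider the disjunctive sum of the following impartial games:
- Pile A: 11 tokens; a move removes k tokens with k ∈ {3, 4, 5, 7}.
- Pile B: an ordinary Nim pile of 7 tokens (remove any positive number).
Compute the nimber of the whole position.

Build the Grundy sequence for pile A with g(k) = mex{g(k−s) : s ∈ {3, 4, 5, 7}, s ≤ k}:
k:     0  1  2  3  4  5  6  7  8  9 10 11
g(k):  0  0  0  1  1  1  2  2  2  3  0  0
So g(11) = 0.
Pile B is a plain Nim pile of size 7, so its Grundy value is 7.
By the Sprague-Grundy theorem, the Grundy value of a sum of independent games is the XOR of the component values.
Combined value = 0 XOR 7 = 7.

7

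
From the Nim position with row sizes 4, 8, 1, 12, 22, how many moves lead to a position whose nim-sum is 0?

Compute the nim-sum pairwise:
4 ^ 8 = 12
12 ^ 1 = 13
13 ^ 12 = 1
1 ^ 22 = 23
The overall nim-sum is X = 23. A row of size p has a winning move iff p XOR X < p (reduce it to p XOR X).
  4: 4 XOR 23 = 19 ≥ 4 — no move.
  8: 8 XOR 23 = 31 ≥ 8 — no move.
  1: 1 XOR 23 = 22 ≥ 1 — no move.
  12: 12 XOR 23 = 27 ≥ 12 — no move.
  22: 22 XOR 23 = 1 < 22 — winning move (to 1).
That gives 1 winning move.

1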